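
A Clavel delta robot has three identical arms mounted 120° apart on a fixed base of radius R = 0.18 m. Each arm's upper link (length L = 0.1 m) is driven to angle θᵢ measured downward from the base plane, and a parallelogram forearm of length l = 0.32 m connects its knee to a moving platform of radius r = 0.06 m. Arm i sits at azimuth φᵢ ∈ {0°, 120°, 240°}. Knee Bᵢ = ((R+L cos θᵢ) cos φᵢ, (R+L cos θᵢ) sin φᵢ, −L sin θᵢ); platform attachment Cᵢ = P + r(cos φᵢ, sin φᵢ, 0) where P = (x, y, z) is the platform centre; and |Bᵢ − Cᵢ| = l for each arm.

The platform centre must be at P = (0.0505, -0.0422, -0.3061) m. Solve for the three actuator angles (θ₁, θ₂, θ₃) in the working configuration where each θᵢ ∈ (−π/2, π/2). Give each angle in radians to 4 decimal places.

θ₁ = 0.3496, θ₂ = 1.0475, θ₃ = 0.6111

rotate P by −φ1: (0.0505, -0.0422, -0.3061)
  e−x'=0.0695;  (l²−L²−(e−x')²−y'²−z²)/2L = -0.0395
  θ1 = atan2(B,A) + arccos(C/0.3139) = 0.3496
arm 2 (φ=120.0°): x'=-0.0618, y'=-0.0226
  A cos θ + B sin θ = C:  0.1818·cos θ + -0.3061·sin θ = -0.1743
  √(A²+B²)=0.3560;  θ2 = -1.0349+2.0824 ≈ 1.0475
φ3=240.0° → target in arm frame (0.0113, 0.0648)
  A cos θ + B sin θ = C:  0.1087·cos θ + -0.3061·sin θ = -0.0866
  γ=atan2(-0.3061,0.1087)=-1.2296;  ψ=arccos(-0.2666)=1.8406;  θ3=γ+ψ≈0.6111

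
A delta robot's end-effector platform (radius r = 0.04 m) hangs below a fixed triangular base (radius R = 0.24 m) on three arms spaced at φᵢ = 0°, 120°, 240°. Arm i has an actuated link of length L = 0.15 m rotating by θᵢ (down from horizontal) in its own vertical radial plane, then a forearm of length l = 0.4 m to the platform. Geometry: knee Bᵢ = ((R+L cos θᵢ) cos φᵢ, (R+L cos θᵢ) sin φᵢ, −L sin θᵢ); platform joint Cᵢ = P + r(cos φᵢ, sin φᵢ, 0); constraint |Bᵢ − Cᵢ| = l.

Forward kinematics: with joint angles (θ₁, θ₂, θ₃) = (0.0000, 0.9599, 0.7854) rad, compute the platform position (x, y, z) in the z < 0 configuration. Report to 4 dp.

arm 1 at φ=0.0°: (R−r)+L cos θ1 = 0.3500;  centre 1 = (0.3500, 0.0000, 0.0000)
centre 2 = (0.2860·cos120.0°, 0.2860·sin120.0°, -0.1229) = (-0.1430, 0.2477, -0.1229)
arm 3 at φ=240.0°: (R−r)+L cos θ3 = 0.3061;  centre 3 = (-0.1530, -0.2651, -0.1061)
eliminate P² terms by subtracting sphere 1 from 2 and 3
[-0.9860 0.4954 -0.2457]·P = -0.0256;  [-1.0061 -0.5301 -0.2121]·P = -0.0176
Cramer: x(z) = 0.0218-0.2305z;  y(z) = -0.0082+0.0373z
sphere 1 gives Az²+Bz+C=0 with A=1.0545, B=0.1507, C=-0.0522;  B²−4AC=0.2430;  roots -0.3052, 0.1623;  negative root z = -0.3052
x = 0.0921, y = -0.0196

(0.0921, -0.0196, -0.3052)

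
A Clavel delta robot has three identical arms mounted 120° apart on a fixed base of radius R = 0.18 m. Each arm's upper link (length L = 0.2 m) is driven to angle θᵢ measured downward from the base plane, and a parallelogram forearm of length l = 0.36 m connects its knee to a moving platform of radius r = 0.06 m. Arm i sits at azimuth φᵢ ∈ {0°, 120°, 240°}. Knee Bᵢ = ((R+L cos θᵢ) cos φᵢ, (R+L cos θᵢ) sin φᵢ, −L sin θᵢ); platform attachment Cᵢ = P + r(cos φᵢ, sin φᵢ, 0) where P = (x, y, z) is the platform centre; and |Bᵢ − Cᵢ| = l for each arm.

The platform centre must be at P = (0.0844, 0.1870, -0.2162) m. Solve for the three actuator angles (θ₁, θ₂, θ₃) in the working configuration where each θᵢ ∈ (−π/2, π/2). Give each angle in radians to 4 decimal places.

rotate P by −φ1: (0.0844, 0.1870, -0.2162)
  e−x'=0.0356;  (l²−L²−(e−x')²−y'²−z²)/2L = 0.0166
  √(A²+B²)=0.2191;  θ1 = -1.4076+1.4952 ≈ 0.0876
φ2=120.0° → target in arm frame (0.1197, -0.1666)
  A cos θ + B sin θ = C:  0.0003·cos θ + -0.2162·sin θ = 0.0378
  θ2 = atan2(B,A) + arccos(C/0.2162) = -0.1744
φ3=240.0° → target in arm frame (-0.2041, -0.0204)
  e−x'=0.3241;  (l²−L²−(e−x')²−y'²−z²)/2L = -0.1566
  √(A²+B²)=0.3896;  θ3 = -0.5882+1.9843 ≈ 1.3961

θ₁ = 0.0876, θ₂ = -0.1744, θ₃ = 1.3961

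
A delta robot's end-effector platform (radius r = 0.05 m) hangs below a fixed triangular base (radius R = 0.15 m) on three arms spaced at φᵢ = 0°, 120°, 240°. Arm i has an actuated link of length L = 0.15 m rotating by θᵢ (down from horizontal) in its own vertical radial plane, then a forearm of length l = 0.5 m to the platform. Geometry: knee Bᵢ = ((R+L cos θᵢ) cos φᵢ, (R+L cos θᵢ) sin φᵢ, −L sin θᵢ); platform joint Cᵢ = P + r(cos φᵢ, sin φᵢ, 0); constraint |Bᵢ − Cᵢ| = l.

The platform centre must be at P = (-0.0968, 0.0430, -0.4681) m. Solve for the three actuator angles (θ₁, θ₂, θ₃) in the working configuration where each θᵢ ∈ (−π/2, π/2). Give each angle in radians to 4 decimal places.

θ₁ = 0.6109, θ₂ = 0.0001, θ₃ = 0.2618

arm 1 (φ=0.0°): x'=-0.0968, y'=0.0430
  A cos θ + B sin θ = C:  0.1968·cos θ + -0.4681·sin θ = -0.1073
  θ1 = atan2(B,A) + arccos(C/0.5078) = 0.6109
rotate P by −φ2: (0.0856, 0.0623, -0.4681)
  e−x'=0.0144;  (l²−L²−(e−x')²−y'²−z²)/2L = 0.0143
  γ=atan2(-0.4681,0.0144)=-1.5401;  ψ=arccos(0.0305)=1.5403;  θ2=γ+ψ≈0.0001
φ3=240.0° → target in arm frame (0.0112, -0.1053)
  e−x'=0.0888;  (l²−L²−(e−x')²−y'²−z²)/2L = -0.0353
  θ3 = atan2(B,A) + arccos(C/0.4765) = 0.2618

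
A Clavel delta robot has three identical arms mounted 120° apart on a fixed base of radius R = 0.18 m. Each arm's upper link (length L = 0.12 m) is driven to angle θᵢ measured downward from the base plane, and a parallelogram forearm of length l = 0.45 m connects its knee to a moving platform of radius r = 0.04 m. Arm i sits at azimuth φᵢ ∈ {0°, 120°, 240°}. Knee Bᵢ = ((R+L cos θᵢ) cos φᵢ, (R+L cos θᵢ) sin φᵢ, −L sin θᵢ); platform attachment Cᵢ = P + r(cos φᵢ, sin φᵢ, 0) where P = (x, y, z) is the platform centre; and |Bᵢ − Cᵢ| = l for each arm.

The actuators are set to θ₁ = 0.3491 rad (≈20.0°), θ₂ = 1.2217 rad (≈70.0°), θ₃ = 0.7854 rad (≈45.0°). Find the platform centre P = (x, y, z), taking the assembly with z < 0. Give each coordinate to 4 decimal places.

(0.0978, -0.0600, -0.4592)

O1 = (0.2528·cos0.0°, 0.2528·sin0.0°, -0.0410) = (0.2528, 0.0000, -0.0410)
O2 = (0.1810·cos120.0°, 0.1810·sin120.0°, -0.1128) = (-0.0905, 0.1568, -0.1128)
O3 = (0.2249·cos240.0°, 0.2249·sin240.0°, -0.0849) = (-0.1124, -0.1947, -0.0849)
eliminate P² terms by subtracting sphere 1 from 2 and 3
linear system: -0.6866x+0.3136y = -0.0201−-0.1434z; -0.7304x+-0.3895y = -0.0078−-0.0876z
det = 0.4964;  x = 0.0207+-0.1679z,  y = -0.0187+0.0899z
sphere 1 gives Az²+Bz+C=0 with A=1.0363, B=0.1566, C=-0.1466;  B²−4AC=0.6322;  roots -0.4592, 0.3081;  negative root z = -0.4592
x = 0.0978, y = -0.0600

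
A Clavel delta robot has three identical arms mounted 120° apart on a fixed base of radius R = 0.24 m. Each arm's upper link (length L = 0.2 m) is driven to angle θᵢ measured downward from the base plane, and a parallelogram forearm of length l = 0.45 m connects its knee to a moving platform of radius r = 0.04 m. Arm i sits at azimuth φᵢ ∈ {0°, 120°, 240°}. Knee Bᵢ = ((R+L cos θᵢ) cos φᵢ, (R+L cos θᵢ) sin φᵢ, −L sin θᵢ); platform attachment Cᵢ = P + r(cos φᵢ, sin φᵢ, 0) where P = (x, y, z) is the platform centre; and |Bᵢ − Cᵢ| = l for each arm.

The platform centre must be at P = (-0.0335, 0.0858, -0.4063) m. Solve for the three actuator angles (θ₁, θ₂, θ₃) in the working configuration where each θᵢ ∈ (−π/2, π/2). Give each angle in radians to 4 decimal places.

θ₁ = 0.8727, θ₂ = 0.3491, θ₃ = 0.9602

φ1=0.0° → target in arm frame (-0.0335, 0.0858)
  e−x'=0.2335;  (l²−L²−(e−x')²−y'²−z²)/2L = -0.1612
  θ1 = atan2(B,A) + arccos(C/0.4686) = 0.8727
arm 2 (φ=120.0°): x'=0.0911, y'=-0.0139
  e−x'=0.1089;  (l²−L²−(e−x')²−y'²−z²)/2L = -0.0366
  √(A²+B²)=0.4207;  θ2 = -1.3088+1.6579 ≈ 0.3491
φ3=240.0° → target in arm frame (-0.0576, -0.0719)
  A=0.2576, B=-0.4063, C=(l²−L²−A²−y'²−z²)/(2L)=-0.1852
  √(A²+B²)=0.4811;  θ3 = -1.0058+1.9660 ≈ 0.9602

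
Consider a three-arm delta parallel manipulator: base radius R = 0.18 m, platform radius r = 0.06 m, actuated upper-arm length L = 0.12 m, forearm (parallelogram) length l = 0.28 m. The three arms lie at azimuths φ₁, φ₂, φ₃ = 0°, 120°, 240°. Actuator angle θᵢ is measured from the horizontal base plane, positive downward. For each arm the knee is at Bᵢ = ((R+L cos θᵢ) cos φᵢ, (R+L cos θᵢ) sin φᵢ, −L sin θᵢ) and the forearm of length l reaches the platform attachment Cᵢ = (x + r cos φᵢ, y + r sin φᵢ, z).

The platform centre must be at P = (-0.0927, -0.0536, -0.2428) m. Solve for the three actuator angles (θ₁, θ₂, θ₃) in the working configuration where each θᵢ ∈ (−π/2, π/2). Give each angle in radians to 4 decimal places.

θ₁ = 1.3089, θ₂ = 0.7855, θ₃ = 0.0870

rotate P by −φ1: (-0.0927, -0.0536, -0.2428)
  A cos θ + B sin θ = C:  0.2127·cos θ + -0.2428·sin θ = -0.1794
  γ=atan2(-0.2428,0.2127)=-0.8514;  ψ=arccos(-0.5559)=2.1603;  θ1=γ+ψ≈1.3089
arm 2 (φ=120.0°): x'=-0.0001, y'=0.1071
  e−x'=0.1201;  (l²−L²−(e−x')²−y'²−z²)/2L = -0.0868
  θ2 = atan2(B,A) + arccos(C/0.2709) = 0.7855
arm 3 (φ=240.0°): x'=0.0928, y'=-0.0535
  A cos θ + B sin θ = C:  0.0272·cos θ + -0.2428·sin θ = 0.0060
  √(A²+B²)=0.2443;  θ3 = -1.4591+1.5461 ≈ 0.0870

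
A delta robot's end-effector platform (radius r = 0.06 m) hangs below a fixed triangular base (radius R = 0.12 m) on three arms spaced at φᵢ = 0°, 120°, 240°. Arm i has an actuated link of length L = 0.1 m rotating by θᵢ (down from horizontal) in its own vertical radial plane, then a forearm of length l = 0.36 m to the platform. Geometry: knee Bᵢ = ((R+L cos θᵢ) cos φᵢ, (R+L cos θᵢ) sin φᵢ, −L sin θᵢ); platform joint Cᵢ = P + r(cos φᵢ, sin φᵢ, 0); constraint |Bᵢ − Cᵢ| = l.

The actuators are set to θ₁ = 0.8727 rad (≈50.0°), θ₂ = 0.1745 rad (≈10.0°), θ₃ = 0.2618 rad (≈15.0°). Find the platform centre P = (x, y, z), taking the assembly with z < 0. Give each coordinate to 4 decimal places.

(-0.1055, 0.0111, -0.3535)

φ1=0.0°: virtual centre (0.1243, 0.0000, -0.0766), radius l
O2 = (0.1585·cos120.0°, 0.1585·sin120.0°, -0.0174) = (-0.0792, 0.1372, -0.0174)
arm 3 at φ=240.0°: e+L cos θ3 = 0.1566;  O3 = (-0.0783, -0.1356, -0.0259)
eliminate P² terms by subtracting sphere 1 from 2 and 3
linear system: -0.4070x+0.2745y = 0.0041−0.1185z; -0.4051x+-0.2712y = 0.0039−0.1014z
det = 0.2216;  x = -0.0098+0.2707z,  y = 0.0004+-0.0303z
into |P−O₁|² = l²: 1.0742z² + 0.0806z + -0.1057 = 0;  Δ = 0.4609;  z = -0.3535 or 0.2785 → z<0 root = -0.3535
x = -0.1055, y = 0.0111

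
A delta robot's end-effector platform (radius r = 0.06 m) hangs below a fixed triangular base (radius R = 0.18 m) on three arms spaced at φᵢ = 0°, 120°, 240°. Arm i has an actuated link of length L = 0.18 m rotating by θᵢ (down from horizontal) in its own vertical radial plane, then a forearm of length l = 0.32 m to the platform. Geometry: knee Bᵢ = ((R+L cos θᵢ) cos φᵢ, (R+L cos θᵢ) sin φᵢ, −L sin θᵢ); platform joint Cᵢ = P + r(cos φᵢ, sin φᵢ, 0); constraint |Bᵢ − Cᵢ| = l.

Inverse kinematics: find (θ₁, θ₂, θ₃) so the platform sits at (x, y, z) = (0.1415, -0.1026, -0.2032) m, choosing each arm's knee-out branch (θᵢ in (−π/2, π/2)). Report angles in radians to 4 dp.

φ1=0.0° → target in arm frame (0.1415, -0.1026)
  A cos θ + B sin θ = C:  -0.0215·cos θ + -0.2032·sin θ = 0.0492
  √(A²+B²)=0.2043;  θ1 = -1.6762+1.3275 ≈ -0.3487
arm 2 (φ=120.0°): x'=-0.1596, y'=-0.0712
  A=0.2796, B=-0.2032, C=(l²−L²−A²−y'²−z²)/(2L)=-0.1515
  γ=atan2(-0.2032,0.2796)=-0.6284;  ψ=arccos(-0.4383)=2.0246;  θ2=γ+ψ≈1.3961
rotate P by −φ3: (0.0181, 0.1738, -0.2032)
  e−x'=0.1019;  (l²−L²−(e−x')²−y'²−z²)/2L = -0.0330
  γ=atan2(-0.2032,0.1019)=-1.1060;  ψ=arccos(-0.1453)=1.7167;  θ3=γ+ψ≈0.6107

θ₁ = -0.3487, θ₂ = 1.3961, θ₃ = 0.6107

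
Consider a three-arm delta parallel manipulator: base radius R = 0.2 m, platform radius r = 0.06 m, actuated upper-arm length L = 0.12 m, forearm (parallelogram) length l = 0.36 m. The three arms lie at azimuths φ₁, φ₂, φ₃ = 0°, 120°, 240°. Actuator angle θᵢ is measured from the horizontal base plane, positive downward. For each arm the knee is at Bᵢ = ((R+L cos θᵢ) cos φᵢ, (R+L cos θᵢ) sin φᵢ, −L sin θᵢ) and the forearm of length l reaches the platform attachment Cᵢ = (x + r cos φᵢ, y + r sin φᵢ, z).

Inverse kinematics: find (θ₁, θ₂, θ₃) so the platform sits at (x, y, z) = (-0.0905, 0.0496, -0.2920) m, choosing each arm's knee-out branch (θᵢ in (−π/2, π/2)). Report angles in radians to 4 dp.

φ1=0.0° → target in arm frame (-0.0905, 0.0496)
  A=0.2305, B=-0.2920, C=(l²−L²−A²−y'²−z²)/(2L)=-0.1069
  θ1 = atan2(B,A) + arccos(C/0.3720) = 0.9597
rotate P by −φ2: (0.0882, 0.0536, -0.2920)
  A=0.0518, B=-0.2920, C=(l²−L²−A²−y'²−z²)/(2L)=0.1016
  θ2 = atan2(B,A) + arccos(C/0.2966) = -0.1741
arm 3 (φ=240.0°): x'=0.0023, y'=-0.1032
  e−x'=0.1377;  (l²−L²−(e−x')²−y'²−z²)/2L = 0.0014
  √(A²+B²)=0.3228;  θ3 = -1.1301+1.5666 ≈ 0.4364

θ₁ = 0.9597, θ₂ = -0.1741, θ₃ = 0.4364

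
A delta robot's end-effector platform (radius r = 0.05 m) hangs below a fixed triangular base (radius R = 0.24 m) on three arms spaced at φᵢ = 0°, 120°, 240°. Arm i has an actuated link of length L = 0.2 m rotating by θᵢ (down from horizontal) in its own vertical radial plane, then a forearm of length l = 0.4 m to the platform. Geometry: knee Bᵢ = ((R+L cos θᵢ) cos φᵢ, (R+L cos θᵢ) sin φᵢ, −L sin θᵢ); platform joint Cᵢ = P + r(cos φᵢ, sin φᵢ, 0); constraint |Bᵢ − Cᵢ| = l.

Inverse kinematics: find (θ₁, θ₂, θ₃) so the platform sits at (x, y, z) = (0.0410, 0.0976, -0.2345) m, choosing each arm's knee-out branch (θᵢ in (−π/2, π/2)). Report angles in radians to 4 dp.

θ₁ = 0.2619, θ₂ = 0.0872, θ₃ = 1.0470

φ1=0.0° → target in arm frame (0.0410, 0.0976)
  A=0.1490, B=-0.2345, C=(l²−L²−A²−y'²−z²)/(2L)=0.0832
  √(A²+B²)=0.2778;  θ1 = -1.0048+1.2666 ≈ 0.2619
arm 2 (φ=120.0°): x'=0.0640, y'=-0.0843
  A=0.1260, B=-0.2345, C=(l²−L²−A²−y'²−z²)/(2L)=0.1051
  θ2 = atan2(B,A) + arccos(C/0.2662) = 0.0872
rotate P by −φ3: (-0.1050, -0.0133, -0.2345)
  A=0.2950, B=-0.2345, C=(l²−L²−A²−y'²−z²)/(2L)=-0.0555
  θ3 = atan2(B,A) + arccos(C/0.3769) = 1.0470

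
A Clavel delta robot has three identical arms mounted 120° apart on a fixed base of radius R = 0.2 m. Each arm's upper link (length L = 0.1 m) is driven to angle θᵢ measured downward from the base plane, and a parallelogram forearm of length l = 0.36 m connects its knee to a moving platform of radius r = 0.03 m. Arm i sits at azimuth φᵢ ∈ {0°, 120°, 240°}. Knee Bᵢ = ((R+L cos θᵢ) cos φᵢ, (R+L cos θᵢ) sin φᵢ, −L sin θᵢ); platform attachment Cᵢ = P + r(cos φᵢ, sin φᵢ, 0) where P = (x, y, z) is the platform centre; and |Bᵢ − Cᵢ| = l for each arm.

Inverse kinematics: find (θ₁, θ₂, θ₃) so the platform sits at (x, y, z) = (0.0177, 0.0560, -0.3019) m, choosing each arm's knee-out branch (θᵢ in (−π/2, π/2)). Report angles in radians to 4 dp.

θ₁ = 0.4358, θ₂ = 0.2613, θ₃ = 0.9601

φ1=0.0° → target in arm frame (0.0177, 0.0560)
  e−x'=0.1523;  (l²−L²−(e−x')²−y'²−z²)/2L = 0.0106
  θ1 = atan2(B,A) + arccos(C/0.3381) = 0.4358
rotate P by −φ2: (0.0396, -0.0433, -0.3019)
  A=0.1304, B=-0.3019, C=(l²−L²−A²−y'²−z²)/(2L)=0.0479
  √(A²+B²)=0.3288;  θ2 = -1.1632+1.4245 ≈ 0.2613
rotate P by −φ3: (-0.0573, -0.0127, -0.3019)
  A=0.2273, B=-0.3019, C=(l²−L²−A²−y'²−z²)/(2L)=-0.1170
  √(A²+B²)=0.3779;  θ3 = -0.9253+1.8854 ≈ 0.9601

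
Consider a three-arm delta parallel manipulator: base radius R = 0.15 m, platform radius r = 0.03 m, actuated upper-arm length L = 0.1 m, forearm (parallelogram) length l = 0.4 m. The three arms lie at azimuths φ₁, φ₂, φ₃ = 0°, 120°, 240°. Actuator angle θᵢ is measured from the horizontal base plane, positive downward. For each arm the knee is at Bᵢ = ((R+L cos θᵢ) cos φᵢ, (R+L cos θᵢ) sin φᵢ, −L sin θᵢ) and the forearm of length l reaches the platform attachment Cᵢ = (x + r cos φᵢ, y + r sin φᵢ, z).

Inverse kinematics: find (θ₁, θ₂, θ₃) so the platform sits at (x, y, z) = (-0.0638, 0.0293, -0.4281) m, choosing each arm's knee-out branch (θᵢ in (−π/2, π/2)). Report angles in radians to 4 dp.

θ₁ = 1.2221, θ₂ = 0.6111, θ₃ = 0.8731

rotate P by −φ1: (-0.0638, 0.0293, -0.4281)
  A=0.1838, B=-0.4281, C=(l²−L²−A²−y'²−z²)/(2L)=-0.3396
  θ1 = atan2(B,A) + arccos(C/0.4659) = 1.2221
rotate P by −φ2: (0.0573, 0.0406, -0.4281)
  A=0.0627, B=-0.4281, C=(l²−L²−A²−y'²−z²)/(2L)=-0.1943
  θ2 = atan2(B,A) + arccos(C/0.4327) = 0.6111
φ3=240.0° → target in arm frame (0.0065, -0.0699)
  e−x'=0.1135;  (l²−L²−(e−x')²−y'²−z²)/2L = -0.2552
  θ3 = atan2(B,A) + arccos(C/0.4429) = 0.8731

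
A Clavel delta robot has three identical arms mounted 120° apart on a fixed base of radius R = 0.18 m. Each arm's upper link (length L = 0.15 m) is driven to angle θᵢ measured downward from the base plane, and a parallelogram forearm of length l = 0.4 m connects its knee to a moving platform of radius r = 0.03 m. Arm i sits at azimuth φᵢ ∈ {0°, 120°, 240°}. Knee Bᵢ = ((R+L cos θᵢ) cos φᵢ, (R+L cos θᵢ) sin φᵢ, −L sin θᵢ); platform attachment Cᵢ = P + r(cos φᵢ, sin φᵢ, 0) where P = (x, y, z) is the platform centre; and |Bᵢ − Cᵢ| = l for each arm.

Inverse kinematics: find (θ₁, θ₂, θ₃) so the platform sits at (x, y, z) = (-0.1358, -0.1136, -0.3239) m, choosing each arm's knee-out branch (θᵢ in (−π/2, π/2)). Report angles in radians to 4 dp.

θ₁ = 1.2218, θ₂ = 0.7852, θ₃ = -0.3489

arm 1 (φ=0.0°): x'=-0.1358, y'=-0.1136
  A=0.2858, B=-0.3239, C=(l²−L²−A²−y'²−z²)/(2L)=-0.2067
  γ=atan2(-0.3239,0.2858)=-0.8478;  ψ=arccos(-0.4784)=2.0696;  θ1=γ+ψ≈1.2218
rotate P by −φ2: (-0.0305, 0.1744, -0.3239)
  A cos θ + B sin θ = C:  0.1805·cos θ + -0.3239·sin θ = -0.1013
  √(A²+B²)=0.3708;  θ2 = -1.0624+1.8476 ≈ 0.7852
φ3=240.0° → target in arm frame (0.1663, -0.0608)
  A=-0.0163, B=-0.3239, C=(l²−L²−A²−y'²−z²)/(2L)=0.0954
  γ=atan2(-0.3239,-0.0163)=-1.6210;  ψ=arccos(0.2942)=1.2721;  θ3=γ+ψ≈-0.3489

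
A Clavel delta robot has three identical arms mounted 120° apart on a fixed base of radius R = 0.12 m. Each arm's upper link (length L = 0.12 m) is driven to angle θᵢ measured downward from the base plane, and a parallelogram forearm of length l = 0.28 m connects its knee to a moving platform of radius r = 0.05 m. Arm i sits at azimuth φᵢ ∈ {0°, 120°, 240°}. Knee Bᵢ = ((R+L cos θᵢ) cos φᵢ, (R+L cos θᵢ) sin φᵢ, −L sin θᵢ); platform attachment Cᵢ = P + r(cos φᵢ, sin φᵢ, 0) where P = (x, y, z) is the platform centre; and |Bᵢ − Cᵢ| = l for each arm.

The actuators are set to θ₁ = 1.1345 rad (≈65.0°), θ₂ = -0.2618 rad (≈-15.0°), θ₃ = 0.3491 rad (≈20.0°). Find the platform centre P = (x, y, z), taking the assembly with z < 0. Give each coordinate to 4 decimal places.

arm 1 at φ=0.0°: e+L cos θ1 = 0.1207;  centre 1 = (0.1207, 0.0000, -0.1088)
centre 2 = (0.1859·cos120.0°, 0.1859·sin120.0°, 0.0311) = (-0.0930, 0.1610, 0.0311)
arm 3 at φ=240.0°: e+L cos θ3 = 0.1828;  centre 3 = (-0.0914, -0.1583, -0.0410)
subtract pairs → two planes through P
linear system: -0.4273x+0.3220y = 0.0091−0.2796z; -0.4242x+-0.3166y = 0.0087−0.1354z
Cramer: x(z) = -0.0209+0.4860z;  y(z) = 0.0006-0.2234z
sphere 1 gives Az²+Bz+C=0 with A=1.2861, B=0.0796, C=-0.0465;  B²−4AC=0.2456;  roots -0.2236, 0.1617;  negative root z = -0.2236
x = -0.1296, y = 0.0506

(-0.1296, 0.0506, -0.2236)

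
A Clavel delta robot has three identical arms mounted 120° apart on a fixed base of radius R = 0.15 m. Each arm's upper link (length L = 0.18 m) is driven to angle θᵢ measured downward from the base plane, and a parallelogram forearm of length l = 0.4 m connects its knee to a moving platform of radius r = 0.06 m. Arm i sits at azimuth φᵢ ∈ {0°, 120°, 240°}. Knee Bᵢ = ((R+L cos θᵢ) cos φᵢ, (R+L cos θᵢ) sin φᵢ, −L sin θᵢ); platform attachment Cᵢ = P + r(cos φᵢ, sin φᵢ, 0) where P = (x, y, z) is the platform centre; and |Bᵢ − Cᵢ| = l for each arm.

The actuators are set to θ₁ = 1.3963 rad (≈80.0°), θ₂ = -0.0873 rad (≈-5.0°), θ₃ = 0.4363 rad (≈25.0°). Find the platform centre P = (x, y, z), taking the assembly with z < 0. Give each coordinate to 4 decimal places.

S1 = (0.1213·cos0.0°, 0.1213·sin0.0°, -0.1773) = (0.1213, 0.0000, -0.1773)
S2 = (0.2693·cos120.0°, 0.2693·sin120.0°, 0.0157) = (-0.1347, 0.2332, 0.0157)
arm 3 at φ=240.0°: ρ3 = 0.2531;  S3 = (-0.1266, -0.2192, -0.0761)
subtract pairs → two planes through P
linear system: -0.5118x+0.4665y = 0.0267−0.3859z; -0.4956x+-0.4384y = 0.0237−0.2024z
Cramer: x(z) = -0.0500+0.5786z;  y(z) = 0.0023-0.1925z
sphere 1 gives Az²+Bz+C=0 with A=1.3718, B=0.1555, C=-0.0993;  B²−4AC=0.5689;  roots -0.3316, 0.2182;  negative root z = -0.3316
x = -0.2418, y = 0.0661

(-0.2418, 0.0661, -0.3316)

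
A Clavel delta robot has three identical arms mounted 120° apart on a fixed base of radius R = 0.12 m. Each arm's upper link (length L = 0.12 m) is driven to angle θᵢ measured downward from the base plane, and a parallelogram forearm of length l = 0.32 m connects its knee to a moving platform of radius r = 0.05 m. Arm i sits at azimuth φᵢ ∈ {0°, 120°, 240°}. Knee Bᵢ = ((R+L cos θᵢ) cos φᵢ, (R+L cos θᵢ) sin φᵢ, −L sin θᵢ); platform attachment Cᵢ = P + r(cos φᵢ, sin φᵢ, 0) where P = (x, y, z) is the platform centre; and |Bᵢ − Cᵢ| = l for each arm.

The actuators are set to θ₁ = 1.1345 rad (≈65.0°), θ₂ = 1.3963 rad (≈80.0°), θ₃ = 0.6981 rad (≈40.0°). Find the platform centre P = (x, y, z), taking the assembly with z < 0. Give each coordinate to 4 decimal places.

arm 1 at φ=0.0°: (R−r)+L cos θ1 = 0.1207;  O1 = (0.1207, 0.0000, -0.1088)
φ2=120.0°: virtual centre (-0.0454, 0.0787, -0.1182), radius l
φ3=240.0°: virtual centre (-0.0810, -0.1402, -0.0771), radius l
|O₂|²−|O₁|² = -0.0042;  |O₃|²−|O₁|² = 0.0058
linear system: -0.3323x+0.1573y = -0.0042−-0.0188z; -0.4033x+-0.2805y = 0.0058−0.0633z
det = 0.1566;  x = 0.0017+0.0298z,  y = -0.0230+0.1827z
into |P−O₁|² = l²: 1.0343z² + 0.2020z + -0.0759 = 0;  Δ = 0.3547;  z = -0.3856 or 0.1903 → z<0 root = -0.3856
x = -0.0098, y = -0.0934

(-0.0098, -0.0934, -0.3856)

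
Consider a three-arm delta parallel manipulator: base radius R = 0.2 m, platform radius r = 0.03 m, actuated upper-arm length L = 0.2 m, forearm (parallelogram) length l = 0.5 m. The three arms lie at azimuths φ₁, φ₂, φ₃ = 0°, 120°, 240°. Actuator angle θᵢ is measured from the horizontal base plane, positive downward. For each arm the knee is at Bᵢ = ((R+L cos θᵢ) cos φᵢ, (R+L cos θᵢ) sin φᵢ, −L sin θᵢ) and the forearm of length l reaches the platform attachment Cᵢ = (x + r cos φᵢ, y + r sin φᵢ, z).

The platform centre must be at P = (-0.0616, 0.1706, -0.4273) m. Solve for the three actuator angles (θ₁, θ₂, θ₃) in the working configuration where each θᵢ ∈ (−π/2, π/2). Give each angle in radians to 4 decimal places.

θ₁ = 0.7853, θ₂ = -0.1746, θ₃ = 0.9598

φ1=0.0° → target in arm frame (-0.0616, 0.1706)
  A cos θ + B sin θ = C:  0.2316·cos θ + -0.4273·sin θ = -0.1383
  θ1 = atan2(B,A) + arccos(C/0.4860) = 0.7853
arm 2 (φ=120.0°): x'=0.1785, y'=-0.0320
  A=-0.0085, B=-0.4273, C=(l²−L²−A²−y'²−z²)/(2L)=0.0658
  √(A²+B²)=0.4274;  θ2 = -1.5908+1.4162 ≈ -0.1746
rotate P by −φ3: (-0.1169, -0.1386, -0.4273)
  e−x'=0.2869;  (l²−L²−(e−x')²−y'²−z²)/2L = -0.1854
  γ=atan2(-0.4273,0.2869)=-0.9794;  ψ=arccos(-0.3601)=1.9392;  θ3=γ+ψ≈0.9598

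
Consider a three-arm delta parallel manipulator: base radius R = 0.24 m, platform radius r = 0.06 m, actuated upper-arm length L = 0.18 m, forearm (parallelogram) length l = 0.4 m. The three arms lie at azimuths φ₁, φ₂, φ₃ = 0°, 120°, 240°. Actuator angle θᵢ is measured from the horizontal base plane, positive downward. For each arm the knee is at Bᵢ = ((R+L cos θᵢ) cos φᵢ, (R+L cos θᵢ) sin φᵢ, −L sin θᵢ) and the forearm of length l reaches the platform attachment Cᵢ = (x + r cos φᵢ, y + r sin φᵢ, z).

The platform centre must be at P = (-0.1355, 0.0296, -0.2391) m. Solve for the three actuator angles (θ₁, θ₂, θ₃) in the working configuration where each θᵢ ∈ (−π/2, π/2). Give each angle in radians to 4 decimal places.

arm 1 (φ=0.0°): x'=-0.1355, y'=0.0296
  A=0.3155, B=-0.2391, C=(l²−L²−A²−y'²−z²)/(2L)=-0.0833
  √(A²+B²)=0.3959;  θ1 = -0.6485+1.7828 ≈ 1.1343
arm 2 (φ=120.0°): x'=0.0934, y'=0.1025
  A cos θ + B sin θ = C:  0.0866·cos θ + -0.2391·sin θ = 0.1456
  γ=atan2(-0.2391,0.0866)=-1.2232;  ψ=arccos(0.5725)=0.9612;  θ2=γ+ψ≈-0.2620
φ3=240.0° → target in arm frame (0.0421, -0.1321)
  A=0.1379, B=-0.2391, C=(l²−L²−A²−y'²−z²)/(2L)=0.0943
  √(A²+B²)=0.2760;  θ3 = -1.0477+1.2220 ≈ 0.1743

θ₁ = 1.1343, θ₂ = -0.2620, θ₃ = 0.1743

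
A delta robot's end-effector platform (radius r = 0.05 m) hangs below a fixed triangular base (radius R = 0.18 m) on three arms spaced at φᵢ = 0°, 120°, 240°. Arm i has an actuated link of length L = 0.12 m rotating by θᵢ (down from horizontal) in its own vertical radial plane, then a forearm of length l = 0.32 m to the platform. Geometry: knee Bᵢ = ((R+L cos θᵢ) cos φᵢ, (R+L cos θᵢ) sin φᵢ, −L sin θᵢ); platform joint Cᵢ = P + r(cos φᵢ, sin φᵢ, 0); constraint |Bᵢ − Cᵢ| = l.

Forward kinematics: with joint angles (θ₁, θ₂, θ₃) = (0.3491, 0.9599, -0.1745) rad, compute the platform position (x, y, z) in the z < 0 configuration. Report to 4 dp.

S1 = (0.2428·cos0.0°, 0.2428·sin0.0°, -0.0410) = (0.2428, 0.0000, -0.0410)
S2 = (0.1988·cos120.0°, 0.1988·sin120.0°, -0.0983) = (-0.0994, 0.1722, -0.0983)
φ3=240.0°: virtual centre (-0.1241, -0.2149, 0.0208), radius l
eliminate P² terms by subtracting sphere 1 from 2 and 3
linear system: -0.6844x+0.3444y = -0.0114−-0.1145z; -0.7337x+-0.4299y = 0.0014−0.1238z
Cramer: x(z) = 0.0081-0.0121z;  y(z) = -0.0171+0.3085z
sphere 1 gives Az²+Bz+C=0 with A=1.0953, B=0.0772, C=-0.0454;  B²−4AC=0.2047;  roots -0.2418, 0.1713;  negative root z = -0.2418
x = 0.0110, y = -0.0917

(0.0110, -0.0917, -0.2418)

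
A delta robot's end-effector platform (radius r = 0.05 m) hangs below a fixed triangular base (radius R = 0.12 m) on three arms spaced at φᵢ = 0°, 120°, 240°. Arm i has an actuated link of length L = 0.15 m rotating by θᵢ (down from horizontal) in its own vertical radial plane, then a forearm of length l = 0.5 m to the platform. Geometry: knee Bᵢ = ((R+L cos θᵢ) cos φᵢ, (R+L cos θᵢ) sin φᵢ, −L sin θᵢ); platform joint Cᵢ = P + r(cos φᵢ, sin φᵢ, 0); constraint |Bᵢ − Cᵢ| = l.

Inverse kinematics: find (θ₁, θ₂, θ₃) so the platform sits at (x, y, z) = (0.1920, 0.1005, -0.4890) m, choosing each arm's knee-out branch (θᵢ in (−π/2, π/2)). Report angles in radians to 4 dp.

rotate P by −φ1: (0.1920, 0.1005, -0.4890)
  A=-0.1220, B=-0.4890, C=(l²−L²−A²−y'²−z²)/(2L)=-0.1220
  θ1 = atan2(B,A) + arccos(C/0.5040) = 0.0000
φ2=120.0° → target in arm frame (-0.0090, -0.2165)
  A cos θ + B sin θ = C:  0.0790·cos θ + -0.4890·sin θ = -0.2158
  √(A²+B²)=0.4953;  θ2 = -1.4107+2.0216 ≈ 0.6109
arm 3 (φ=240.0°): x'=-0.1830, y'=0.1160
  A=0.2530, B=-0.4890, C=(l²−L²−A²−y'²−z²)/(2L)=-0.2970
  θ3 = atan2(B,A) + arccos(C/0.5506) = 1.0473

θ₁ = 0.0000, θ₂ = 0.6109, θ₃ = 1.0473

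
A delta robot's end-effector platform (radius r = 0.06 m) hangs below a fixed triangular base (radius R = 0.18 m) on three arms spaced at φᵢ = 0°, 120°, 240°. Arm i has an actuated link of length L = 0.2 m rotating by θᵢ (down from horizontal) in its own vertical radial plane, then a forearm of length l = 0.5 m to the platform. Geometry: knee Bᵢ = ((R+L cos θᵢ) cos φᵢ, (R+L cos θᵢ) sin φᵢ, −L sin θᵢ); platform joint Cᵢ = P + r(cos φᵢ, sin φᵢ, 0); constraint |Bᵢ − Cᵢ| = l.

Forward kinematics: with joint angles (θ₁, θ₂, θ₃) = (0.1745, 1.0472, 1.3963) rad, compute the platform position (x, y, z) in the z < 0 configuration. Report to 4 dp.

φ1=0.0°: virtual centre (0.3170, 0.0000, -0.0347), radius l
arm 2 at φ=120.0°: (R−r)+L cos θ2 = 0.2200;  O2 = (-0.1100, 0.1905, -0.1732)
arm 3 at φ=240.0°: (R−r)+L cos θ3 = 0.1547;  O3 = (-0.0774, -0.1340, -0.1970)
eliminate P² terms by subtracting sphere 1 from 2 and 3
plane₁₂: -0.8539x+0.3811y+-0.2770z = -0.0233
det = 0.5294;  x = 0.0398+-0.3738z,  y = 0.0281+-0.1108z
quadratic in z: (1.1520)z²+(0.2704)z+(-0.1712)=0, √Δ=0.9284 → z ∈ {-0.5203, 0.2856}; z = -0.5203 (taking z<0)
x = 0.2343, y = 0.0858

(0.2343, 0.0858, -0.5203)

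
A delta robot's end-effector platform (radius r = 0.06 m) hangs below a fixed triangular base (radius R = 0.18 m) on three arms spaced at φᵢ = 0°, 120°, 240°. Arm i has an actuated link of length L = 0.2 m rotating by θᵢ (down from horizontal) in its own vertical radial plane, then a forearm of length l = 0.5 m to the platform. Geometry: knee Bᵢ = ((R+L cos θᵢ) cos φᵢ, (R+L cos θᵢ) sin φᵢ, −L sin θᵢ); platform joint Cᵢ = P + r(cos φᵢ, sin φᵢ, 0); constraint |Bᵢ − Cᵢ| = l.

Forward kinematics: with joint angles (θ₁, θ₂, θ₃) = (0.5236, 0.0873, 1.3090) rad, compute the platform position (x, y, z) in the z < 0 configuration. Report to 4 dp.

φ1=0.0°: virtual centre (0.2932, 0.0000, -0.1000), radius l
arm 2 at φ=120.0°: ρ2 = 0.3192;  O2 = (-0.1596, 0.2765, -0.0174)
φ3=240.0°: virtual centre (-0.0859, -0.1488, -0.1932), radius l
eliminate P² terms by subtracting sphere 1 from 2 and 3
linear system: -0.9056x+0.5529y = 0.0062−0.1651z; -0.7582x+-0.2975y = -0.0291−-0.1864z
Cramer: x(z) = 0.0207-0.0783z;  y(z) = 0.0452-0.4269z
sphere 1 gives Az²+Bz+C=0 with A=1.1884, B=0.2041, C=-0.1637;  B²−4AC=0.8198;  roots -0.4668, 0.2951;  negative root z = -0.4668
x = 0.0573, y = 0.2445

(0.0573, 0.2445, -0.4668)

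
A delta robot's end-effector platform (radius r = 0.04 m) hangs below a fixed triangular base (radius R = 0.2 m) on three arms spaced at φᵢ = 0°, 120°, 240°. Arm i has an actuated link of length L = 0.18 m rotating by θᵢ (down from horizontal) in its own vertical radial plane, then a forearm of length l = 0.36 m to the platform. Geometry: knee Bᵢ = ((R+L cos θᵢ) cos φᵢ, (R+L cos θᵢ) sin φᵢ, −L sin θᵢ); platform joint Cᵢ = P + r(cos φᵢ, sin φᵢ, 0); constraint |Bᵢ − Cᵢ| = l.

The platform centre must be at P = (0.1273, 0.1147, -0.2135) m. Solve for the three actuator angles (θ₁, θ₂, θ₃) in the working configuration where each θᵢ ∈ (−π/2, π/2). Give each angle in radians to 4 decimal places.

rotate P by −φ1: (0.1273, 0.1147, -0.2135)
  A cos θ + B sin θ = C:  0.0327·cos θ + -0.2135·sin θ = 0.1039
  γ=atan2(-0.2135,0.0327)=-1.4188;  ψ=arccos(0.4809)=1.0691;  θ1=γ+ψ≈-0.3497
arm 2 (φ=120.0°): x'=0.0357, y'=-0.1676
  A=0.1243, B=-0.2135, C=(l²−L²−A²−y'²−z²)/(2L)=0.0224
  √(A²+B²)=0.2471;  θ2 = -1.0435+1.4799 ≈ 0.4364
rotate P by −φ3: (-0.1630, 0.0529, -0.2135)
  A cos θ + B sin θ = C:  0.3230·cos θ + -0.2135·sin θ = -0.1542
  γ=atan2(-0.2135,0.3230)=-0.5841;  ψ=arccos(-0.3982)=1.9803;  θ3=γ+ψ≈1.3962

θ₁ = -0.3497, θ₂ = 0.4364, θ₃ = 1.3962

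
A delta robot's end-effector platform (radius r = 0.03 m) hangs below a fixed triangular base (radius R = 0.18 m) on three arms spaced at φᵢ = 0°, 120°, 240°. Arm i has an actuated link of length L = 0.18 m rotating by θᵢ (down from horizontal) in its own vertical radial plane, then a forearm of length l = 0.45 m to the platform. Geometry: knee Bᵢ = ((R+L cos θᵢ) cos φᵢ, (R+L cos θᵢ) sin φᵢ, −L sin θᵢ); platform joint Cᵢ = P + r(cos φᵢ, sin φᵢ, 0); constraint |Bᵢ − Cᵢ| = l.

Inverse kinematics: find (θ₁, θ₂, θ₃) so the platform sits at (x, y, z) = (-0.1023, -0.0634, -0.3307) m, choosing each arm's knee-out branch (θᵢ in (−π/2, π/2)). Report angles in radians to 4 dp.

θ₁ = 0.6981, θ₂ = 0.2620, θ₃ = -0.3489

φ1=0.0° → target in arm frame (-0.1023, -0.0634)
  A=0.2523, B=-0.3307, C=(l²−L²−A²−y'²−z²)/(2L)=-0.0193
  θ1 = atan2(B,A) + arccos(C/0.4160) = 0.6981
rotate P by −φ2: (-0.0038, 0.1203, -0.3307)
  A=0.1538, B=-0.3307, C=(l²−L²−A²−y'²−z²)/(2L)=0.0628
  √(A²+B²)=0.3647;  θ2 = -1.1356+1.3976 ≈ 0.2620
rotate P by −φ3: (0.1061, -0.0569, -0.3307)
  A=0.0439, B=-0.3307, C=(l²−L²−A²−y'²−z²)/(2L)=0.1544
  γ=atan2(-0.3307,0.0439)=-1.4387;  ψ=arccos(0.4627)=1.0898;  θ3=γ+ψ≈-0.3489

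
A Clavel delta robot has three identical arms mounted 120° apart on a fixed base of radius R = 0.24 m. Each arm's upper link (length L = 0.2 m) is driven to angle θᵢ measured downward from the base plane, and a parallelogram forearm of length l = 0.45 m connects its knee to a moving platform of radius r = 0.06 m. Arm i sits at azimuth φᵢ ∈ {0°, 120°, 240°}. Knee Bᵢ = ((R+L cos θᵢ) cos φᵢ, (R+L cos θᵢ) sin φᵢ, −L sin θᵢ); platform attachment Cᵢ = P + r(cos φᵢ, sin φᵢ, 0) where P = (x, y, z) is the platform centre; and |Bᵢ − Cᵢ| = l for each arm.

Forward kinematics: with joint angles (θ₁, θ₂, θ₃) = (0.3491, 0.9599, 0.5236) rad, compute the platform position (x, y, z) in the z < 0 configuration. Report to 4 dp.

(0.0654, -0.0671, -0.3948)

O1 = (0.3679·cos0.0°, 0.3679·sin0.0°, -0.0684) = (0.3679, 0.0000, -0.0684)
φ2=120.0°: virtual centre (-0.1474, 0.2552, -0.1638), radius l
arm 3 at φ=240.0°: e+L cos θ3 = 0.3532;  O3 = (-0.1766, -0.3059, -0.1000)
|O₂|²−|O₁|² = -0.0264;  |O₃|²−|O₁|² = -0.0053
linear system: -1.0306x+0.5105y = -0.0264−-0.1908z; -1.0891x+-0.6118y = -0.0053−-0.0632z
Cramer: x(z) = 0.0159-0.1256z;  y(z) = -0.0196+0.1203z
sphere 1 gives Az²+Bz+C=0 with A=1.0302, B=0.2205, C=-0.0735;  B²−4AC=0.3515;  roots -0.3948, 0.1807;  negative root z = -0.3948
x = 0.0654, y = -0.0671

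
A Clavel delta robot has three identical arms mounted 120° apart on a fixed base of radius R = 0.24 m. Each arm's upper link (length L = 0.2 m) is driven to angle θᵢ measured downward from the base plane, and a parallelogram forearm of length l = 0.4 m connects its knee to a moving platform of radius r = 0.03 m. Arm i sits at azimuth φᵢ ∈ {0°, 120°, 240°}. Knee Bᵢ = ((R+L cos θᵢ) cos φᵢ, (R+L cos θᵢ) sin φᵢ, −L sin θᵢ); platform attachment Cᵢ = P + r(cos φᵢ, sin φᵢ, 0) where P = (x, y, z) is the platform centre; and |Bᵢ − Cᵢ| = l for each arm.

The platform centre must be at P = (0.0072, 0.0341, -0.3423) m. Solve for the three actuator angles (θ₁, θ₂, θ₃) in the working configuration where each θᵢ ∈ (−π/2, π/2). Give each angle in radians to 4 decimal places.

rotate P by −φ1: (0.0072, 0.0341, -0.3423)
  A=0.2028, B=-0.3423, C=(l²−L²−A²−y'²−z²)/(2L)=-0.0986
  √(A²+B²)=0.3979;  θ1 = -1.0359+1.8214 ≈ 0.7854
arm 2 (φ=120.0°): x'=0.0259, y'=-0.0233
  e−x'=0.1841;  (l²−L²−(e−x')²−y'²−z²)/2L = -0.0790
  θ2 = atan2(B,A) + arccos(C/0.3887) = 0.6980
arm 3 (φ=240.0°): x'=-0.0331, y'=-0.0108
  A=0.2431, B=-0.3423, C=(l²−L²−A²−y'²−z²)/(2L)=-0.1410
  γ=atan2(-0.3423,0.2431)=-0.9532;  ψ=arccos(-0.3358)=1.9133;  θ3=γ+ψ≈0.9601

θ₁ = 0.7854, θ₂ = 0.6980, θ₃ = 0.9601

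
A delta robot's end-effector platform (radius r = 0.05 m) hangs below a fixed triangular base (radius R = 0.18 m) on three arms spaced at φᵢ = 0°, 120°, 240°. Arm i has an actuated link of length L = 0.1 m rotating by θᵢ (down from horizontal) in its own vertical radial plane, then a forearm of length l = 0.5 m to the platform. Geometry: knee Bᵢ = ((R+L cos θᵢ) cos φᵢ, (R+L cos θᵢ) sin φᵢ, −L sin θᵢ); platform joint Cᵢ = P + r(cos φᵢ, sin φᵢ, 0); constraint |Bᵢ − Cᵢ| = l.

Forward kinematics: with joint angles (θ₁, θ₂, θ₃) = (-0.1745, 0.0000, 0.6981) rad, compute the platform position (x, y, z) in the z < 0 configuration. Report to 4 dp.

φ1=0.0°: virtual centre (0.2285, 0.0000, 0.0174), radius l
φ2=120.0°: virtual centre (-0.1150, 0.1992, 0.0000), radius l
arm 3 at φ=240.0°: e+L cos θ3 = 0.2066;  O3 = (-0.1033, -0.1789, -0.0643)
subtract pairs → two planes through P
[-0.6870 0.3984 -0.0347]·P = 0.0004;  [-0.6636 -0.3579 -0.1633]·P = -0.0057
Cramer: x(z) = 0.0042-0.1518z;  y(z) = 0.0082-0.1747z
into |P−O₁|² = l²: 1.0536z² + 0.0305z + -0.1993 = 0;  Δ = 0.8409;  z = -0.4497 or 0.4207 → z<0 root = -0.4497
x = 0.0724, y = 0.0867

(0.0724, 0.0867, -0.4497)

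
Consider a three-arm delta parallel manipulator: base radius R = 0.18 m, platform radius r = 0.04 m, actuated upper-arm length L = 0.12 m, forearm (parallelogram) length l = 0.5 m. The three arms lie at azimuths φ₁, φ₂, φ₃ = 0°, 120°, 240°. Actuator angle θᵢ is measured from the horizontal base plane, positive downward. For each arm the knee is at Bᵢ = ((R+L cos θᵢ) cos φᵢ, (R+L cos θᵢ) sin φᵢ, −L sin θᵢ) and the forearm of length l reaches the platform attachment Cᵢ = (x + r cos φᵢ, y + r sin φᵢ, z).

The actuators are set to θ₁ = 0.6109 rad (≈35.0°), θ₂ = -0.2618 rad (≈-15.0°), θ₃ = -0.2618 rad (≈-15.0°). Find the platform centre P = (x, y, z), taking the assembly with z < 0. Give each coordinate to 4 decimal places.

(-0.1205, 0.0000, -0.4171)

O1 = (0.2383·cos0.0°, 0.2383·sin0.0°, -0.0688) = (0.2383, 0.0000, -0.0688)
arm 2 at φ=120.0°: (R−r)+L cos θ2 = 0.2559;  O2 = (-0.1280, 0.2216, 0.0311)
φ3=240.0°: virtual centre (-0.1280, -0.2216, 0.0311), radius l
eliminate P² terms by subtracting sphere 1 from 2 and 3
linear system: -0.7325x+0.4433y = 0.0049−0.1998z; -0.7325x+-0.4433y = 0.0049−0.1998z
det = 0.6494;  x = -0.0067+0.2727z,  y = 0.0000+0.0000z
sphere 1 gives Az²+Bz+C=0 with A=1.0744, B=0.0040, C=-0.1852;  B²−4AC=0.7960;  roots -0.4171, 0.4133;  negative root z = -0.4171
x = -0.1205, y = 0.0000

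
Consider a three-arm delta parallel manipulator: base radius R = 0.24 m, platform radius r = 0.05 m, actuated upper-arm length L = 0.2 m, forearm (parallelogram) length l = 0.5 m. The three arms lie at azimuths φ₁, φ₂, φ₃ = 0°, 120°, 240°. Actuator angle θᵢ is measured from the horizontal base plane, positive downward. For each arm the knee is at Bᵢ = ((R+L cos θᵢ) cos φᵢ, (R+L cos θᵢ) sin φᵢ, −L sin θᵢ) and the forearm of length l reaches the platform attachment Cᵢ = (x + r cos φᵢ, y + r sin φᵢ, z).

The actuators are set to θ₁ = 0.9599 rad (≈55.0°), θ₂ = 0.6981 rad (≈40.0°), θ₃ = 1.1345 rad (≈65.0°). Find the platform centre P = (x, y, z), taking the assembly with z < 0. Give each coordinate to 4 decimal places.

(-0.0073, 0.0778, -0.5467)

φ1=0.0°: virtual centre (0.3047, 0.0000, -0.1638), radius l
φ2=120.0°: virtual centre (-0.1716, 0.2972, -0.1286), radius l
arm 3 at φ=240.0°: (R−r)+L cos θ3 = 0.2745;  O3 = (-0.1373, -0.2377, -0.1813)
|O₂|²−|O₁|² = 0.0146;  |O₃|²−|O₁|² = -0.0115
[-0.9527 0.5945 0.0705]·P = 0.0146;  [-0.8840 -0.4755 -0.0349]·P = -0.0115
det = 0.9784;  x = -0.0001+0.0131z,  y = 0.0244+-0.0977z
into |P−O₁|² = l²: 1.0097z² + 0.3149z + -0.1296 = 0;  Δ = 0.6227;  z = -0.5467 or 0.2348 → z<0 root = -0.5467
x = -0.0073, y = 0.0778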